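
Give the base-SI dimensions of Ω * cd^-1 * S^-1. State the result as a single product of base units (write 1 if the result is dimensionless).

kg²·m⁴·s⁻⁶·A⁻⁴·cd⁻¹

Ω = V/A (resistance = voltage per current),
    = kg·m²·s⁻³·A⁻².
S = 1/Ω (conductance is reciprocal resistance),
    = kg⁻¹·m⁻²·s³·A².
So S⁻¹ = kg·m²·s⁻³·A⁻².
Combining: Ω·cd⁻¹·S⁻¹ = (kg·m²·s⁻³·A⁻²) · cd⁻¹ · (kg·m²·s⁻³·A⁻²) = kg²·m⁴·s⁻⁶·A⁻⁴·cd⁻¹.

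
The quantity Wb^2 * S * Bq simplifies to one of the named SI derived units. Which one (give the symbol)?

Wb = kg·m²·s⁻²·A⁻¹.
So Wb² = kg²·m⁴·s⁻⁴·A⁻².
S = kg⁻¹·m⁻²·s³·A².
Bq = s⁻¹.
Combining: Wb²·S·Bq = (kg²·m⁴·s⁻⁴·A⁻²) · (kg⁻¹·m⁻²·s³·A²) · s⁻¹ = kg·m²·s⁻².
kg·m²·s⁻² is the base-SI form of the joule.

J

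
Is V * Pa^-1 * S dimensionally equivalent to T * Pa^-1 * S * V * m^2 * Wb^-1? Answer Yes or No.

Yes

Left side:
  V = W/A (potential = power per current),
      = kg·m²·s⁻³·A⁻¹.
  Pa = N/m² (pressure = force per area),
      = kg·m⁻¹·s⁻².
  So Pa⁻¹ = kg⁻¹·m·s².
  S = 1/Ω (conductance is reciprocal resistance),
      = kg⁻¹·m⁻²·s³·A².
  Combining: V·Pa⁻¹·S = (kg·m²·s⁻³·A⁻¹) · (kg⁻¹·m·s²) · (kg⁻¹·m⁻²·s³·A²) = kg⁻¹·m·s²·A.
Right side:
  T = Wb/m² (flux density = flux per area),
      = kg·s⁻²·A⁻¹.
  Pa = N/m² (pressure = force per area),
      = kg·m⁻¹·s⁻².
  So Pa⁻¹ = kg⁻¹·m·s².
  S = 1/Ω (conductance is reciprocal resistance),
      = kg⁻¹·m⁻²·s³·A².
  V = W/A (potential = power per current),
      = kg·m²·s⁻³·A⁻¹.
  Wb = V·s (flux: a volt is a weber per second),
      = kg·m²·s⁻²·A⁻¹.
  So Wb⁻¹ = kg⁻¹·m⁻²·s²·A.
  Combining: T·Pa⁻¹·S·V·m²·Wb⁻¹ = (kg·s⁻²·A⁻¹) · (kg⁻¹·m·s²) · (kg⁻¹·m⁻²·s³·A²) · (kg·m²·s⁻³·A⁻¹) · m² · (kg⁻¹·m⁻²·s²·A) = kg⁻¹·m·s²·A.
Both reduce to kg⁻¹·m·s²·A.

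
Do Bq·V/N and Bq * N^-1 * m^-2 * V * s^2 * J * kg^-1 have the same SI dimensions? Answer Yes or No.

Left side:
  N = kg·m/s² = kg·m·s⁻² (force = mass × acceleration).
  So N⁻¹ = kg⁻¹·m⁻¹·s².
  Bq = 1/s = s⁻¹ (activity is decays per second).
  V = W/A (potential = power per current),
      = kg·m²·s⁻³·A⁻¹.
  Combining: N⁻¹·Bq·V = (kg⁻¹·m⁻¹·s²) · s⁻¹ · (kg·m²·s⁻³·A⁻¹) = m·s⁻²·A⁻¹.
Right side:
  Bq = 1/s = s⁻¹ (activity is decays per second).
  N = kg·m/s² = kg·m·s⁻² (force = mass × acceleration).
  So N⁻¹ = kg⁻¹·m⁻¹·s².
  V = W/A (potential = power per current),
      = kg·m²·s⁻³·A⁻¹.
  J = N·m (work = force × distance),
      = kg·m²·s⁻².
  Combining: Bq·N⁻¹·m⁻²·V·s²·J·kg⁻¹ = s⁻¹ · (kg⁻¹·m⁻¹·s²) · m⁻² · (kg·m²·s⁻³·A⁻¹) · s² · (kg·m²·s⁻²) · kg⁻¹ = m·s⁻²·A⁻¹.
Both reduce to m·s⁻²·A⁻¹.

Yes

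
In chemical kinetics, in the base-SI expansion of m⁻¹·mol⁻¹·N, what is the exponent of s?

N = kg·m·s⁻².
Combining: m⁻¹·mol⁻¹·N = m⁻¹ · mol⁻¹ · (kg·m·s⁻²) = kg·s⁻²·mol⁻¹.
The exponent of s is -2.

-2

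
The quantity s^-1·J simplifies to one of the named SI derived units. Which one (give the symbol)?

W

J = kg·m²·s⁻².
Combining: s⁻¹·J = s⁻¹ · (kg·m²·s⁻²) = kg·m²·s⁻³.
kg·m²·s⁻³ is the base-SI form of the watt.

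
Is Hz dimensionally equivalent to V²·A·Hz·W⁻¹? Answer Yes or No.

Left side:
  Hz = s⁻¹.
Right side:
  V = kg·m²·s⁻³·A⁻¹.
  So V² = kg²·m⁴·s⁻⁶·A⁻².
  Hz = s⁻¹.
  W = kg·m²·s⁻³.
  So W⁻¹ = kg⁻¹·m⁻²·s³.
  Combining: V²·A·Hz·W⁻¹ = (kg²·m⁴·s⁻⁶·A⁻²) · A · s⁻¹ · (kg⁻¹·m⁻²·s³) = kg·m²·s⁻⁴·A⁻¹.
Left is s⁻¹; right is kg·m²·s⁻⁴·A⁻¹ — different.

No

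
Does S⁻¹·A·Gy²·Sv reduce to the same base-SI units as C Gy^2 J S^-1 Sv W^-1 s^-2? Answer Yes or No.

Left side:
  S = 1/Ω (conductance is reciprocal resistance),
      = kg⁻¹·m⁻²·s³·A².
  So S⁻¹ = kg·m²·s⁻³·A⁻².
  Gy = J/kg (absorbed dose = energy per mass),
      = m²·s⁻².
  So Gy² = m⁴·s⁻⁴.
  Sv = J/kg (equivalent dose = energy per mass),
      = m²·s⁻².
  Combining: S⁻¹·A·Gy²·Sv = (kg·m²·s⁻³·A⁻²) · A · (m⁴·s⁻⁴) · (m²·s⁻²) = kg·m⁸·s⁻⁹·A⁻¹.
Right side:
  C = s·A.
  Gy = m²·s⁻².
  So Gy² = m⁴·s⁻⁴.
  J = kg·m²·s⁻².
  S = kg⁻¹·m⁻²·s³·A².
  So S⁻¹ = kg·m²·s⁻³·A⁻².
  Sv = m²·s⁻².
  W = kg·m²·s⁻³.
  So W⁻¹ = kg⁻¹·m⁻²·s³.
  Combining: C·Gy²·J·S⁻¹·Sv·W⁻¹·s⁻² = (s·A) · (m⁴·s⁻⁴) · (kg·m²·s⁻²) · (kg·m²·s⁻³·A⁻²) · (m²·s⁻²) · (kg⁻¹·m⁻²·s³) · s⁻² = kg·m⁸·s⁻⁹·A⁻¹.
Both reduce to kg·m⁸·s⁻⁹·A⁻¹.

Yes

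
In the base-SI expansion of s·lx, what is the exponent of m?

-2

lx = m⁻²·cd.
Combining: s·lx = s · (m⁻²·cd) = m⁻²·s·cd.
The exponent of m is -2.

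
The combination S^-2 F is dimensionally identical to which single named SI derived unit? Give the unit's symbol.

S = 1/Ω (conductance is reciprocal resistance),
    = kg⁻¹·m⁻²·s³·A².
So S⁻² = kg²·m⁴·s⁻⁶·A⁻⁴.
F = C/V (capacitance = charge per voltage),
    = A·s/(kg·m²·s⁻³·A⁻¹) (substituting C and V),
    = kg⁻¹·m⁻²·s⁴·A².
Combining: S⁻²·F = (kg²·m⁴·s⁻⁶·A⁻⁴) · (kg⁻¹·m⁻²·s⁴·A²) = kg·m²·s⁻²·A⁻².
kg·m²·s⁻²·A⁻² is the base-SI form of the henry.

H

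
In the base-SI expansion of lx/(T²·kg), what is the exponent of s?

lx = lm/m² (illuminance = luminous flux per area),
    = m⁻²·cd.
T = Wb/m² (flux density = flux per area),
    = kg·s⁻²·A⁻¹.
So T⁻² = kg⁻²·s⁴·A².
Combining: lx·T⁻²·kg⁻¹ = (m⁻²·cd) · (kg⁻²·s⁴·A²) · kg⁻¹ = kg⁻³·m⁻²·s⁴·A²·cd.
The exponent of s is 4.

4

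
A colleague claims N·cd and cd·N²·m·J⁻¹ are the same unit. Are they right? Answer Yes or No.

Yes

Left side:
  N = kg·m/s² = kg·m·s⁻² (force = mass × acceleration).
  Combining: N·cd = (kg·m·s⁻²) · cd = kg·m·s⁻²·cd.
Right side:
  N = kg·m/s² = kg·m·s⁻² (force = mass × acceleration).
  So N² = kg²·m²·s⁻⁴.
  J = N·m (work = force × distance),
      = kg·m²·s⁻².
  So J⁻¹ = kg⁻¹·m⁻²·s².
  Combining: cd·N²·m·J⁻¹ = cd · (kg²·m²·s⁻⁴) · m · (kg⁻¹·m⁻²·s²) = kg·m·s⁻²·cd.
Both reduce to kg·m·s⁻²·cd.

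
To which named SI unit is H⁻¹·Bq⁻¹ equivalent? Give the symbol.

S

H = Wb/A (inductance = flux per current),
    = kg·m²·s⁻²·A⁻².
So H⁻¹ = kg⁻¹·m⁻²·s²·A².
Bq = 1/s = s⁻¹ (activity is decays per second).
So Bq⁻¹ = s.
Combining: H⁻¹·Bq⁻¹ = (kg⁻¹·m⁻²·s²·A²) · s = kg⁻¹·m⁻²·s³·A².
kg⁻¹·m⁻²·s³·A² is the base-SI form of the siemens.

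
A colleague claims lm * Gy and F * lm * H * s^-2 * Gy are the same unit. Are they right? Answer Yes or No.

Yes

Left side:
  lm = cd.
  Gy = m²·s⁻².
  Combining: lm·Gy = cd · (m²·s⁻²) = m²·s⁻²·cd.
Right side:
  F = C/V (capacitance = charge per voltage),
      = A·s/(kg·m²·s⁻³·A⁻¹) (substituting C and V),
      = kg⁻¹·m⁻²·s⁴·A².
  lm = cd·sr = cd (luminous flux; sr is dimensionless).
  H = Wb/A (inductance = flux per current),
      = kg·m²·s⁻²·A⁻².
  Gy = J/kg (absorbed dose = energy per mass),
      = m²·s⁻².
  Combining: F·lm·H·s⁻²·Gy = (kg⁻¹·m⁻²·s⁴·A²) · cd · (kg·m²·s⁻²·A⁻²) · s⁻² · (m²·s⁻²) = m²·s⁻²·cd.
Both reduce to m²·s⁻²·cd.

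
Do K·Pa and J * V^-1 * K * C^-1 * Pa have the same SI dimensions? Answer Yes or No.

Left side:
  Pa = kg·m⁻¹·s⁻².
  Combining: K·Pa = K · (kg·m⁻¹·s⁻²) = kg·m⁻¹·s⁻²·K.
Right side:
  J = N·m (work = force × distance),
      = kg·m²·s⁻².
  V = W/A (potential = power per current),
      = kg·m²·s⁻³·A⁻¹.
  So V⁻¹ = kg⁻¹·m⁻²·s³·A.
  C = A·s = s·A (charge = current × time).
  So C⁻¹ = s⁻¹·A⁻¹.
  Pa = N/m² (pressure = force per area),
      = kg·m⁻¹·s⁻².
  Combining: J·V⁻¹·K·C⁻¹·Pa = (kg·m²·s⁻²) · (kg⁻¹·m⁻²·s³·A) · K · (s⁻¹·A⁻¹) · (kg·m⁻¹·s⁻²) = kg·m⁻¹·s⁻²·K.
Both reduce to kg·m⁻¹·s⁻²·K.

Yes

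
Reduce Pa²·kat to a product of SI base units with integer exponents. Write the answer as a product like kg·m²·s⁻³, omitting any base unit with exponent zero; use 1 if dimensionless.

Pa = kg·m⁻¹·s⁻².
So Pa² = kg²·m⁻²·s⁻⁴.
kat = s⁻¹·mol.
Combining: Pa²·kat = (kg²·m⁻²·s⁻⁴) · (s⁻¹·mol) = kg²·m⁻²·s⁻⁵·mol.

kg²·m⁻²·s⁻⁵·mol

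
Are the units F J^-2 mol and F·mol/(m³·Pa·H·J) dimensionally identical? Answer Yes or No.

No

Left side:
  F = C/V (capacitance = charge per voltage),
      = A·s/(kg·m²·s⁻³·A⁻¹) (substituting C and V),
      = kg⁻¹·m⁻²·s⁴·A².
  J = N·m (work = force × distance),
      = kg·m²·s⁻².
  So J⁻² = kg⁻²·m⁻⁴·s⁴.
  Combining: F·J⁻²·mol = (kg⁻¹·m⁻²·s⁴·A²) · (kg⁻²·m⁻⁴·s⁴) · mol = kg⁻³·m⁻⁶·s⁸·A²·mol.
Right side:
  Pa = N/m² (pressure = force per area),
      = kg·m⁻¹·s⁻².
  So Pa⁻¹ = kg⁻¹·m·s².
  H = Wb/A (inductance = flux per current),
      = kg·m²·s⁻²·A⁻².
  So H⁻¹ = kg⁻¹·m⁻²·s²·A².
  F = C/V (capacitance = charge per voltage),
      = A·s/(kg·m²·s⁻³·A⁻¹) (substituting C and V),
      = kg⁻¹·m⁻²·s⁴·A².
  J = N·m (work = force × distance),
      = kg·m²·s⁻².
  So J⁻¹ = kg⁻¹·m⁻²·s².
  Combining: m⁻³·Pa⁻¹·H⁻¹·F·J⁻¹·mol = m⁻³ · (kg⁻¹·m·s²) · (kg⁻¹·m⁻²·s²·A²) · (kg⁻¹·m⁻²·s⁴·A²) · (kg⁻¹·m⁻²·s²) · mol = kg⁻⁴·m⁻⁸·s¹⁰·A⁴·mol.
Left is kg⁻³·m⁻⁶·s⁸·A²·mol; right is kg⁻⁴·m⁻⁸·s¹⁰·A⁴·mol — different.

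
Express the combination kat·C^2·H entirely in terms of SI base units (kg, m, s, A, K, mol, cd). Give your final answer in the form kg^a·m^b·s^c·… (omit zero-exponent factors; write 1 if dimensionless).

kg·m²·s⁻¹·mol

kat = mol/s = s⁻¹·mol (catalytic activity).
C = A·s = s·A (charge = current × time).
So C² = s²·A².
H = Wb/A (inductance = flux per current),
    = kg·m²·s⁻²·A⁻².
Combining: kat·C²·H = (s⁻¹·mol) · (s²·A²) · (kg·m²·s⁻²·A⁻²) = kg·m²·s⁻¹·mol.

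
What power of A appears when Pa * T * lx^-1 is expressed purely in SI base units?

-1

Pa = kg·m⁻¹·s⁻².
T = kg·s⁻²·A⁻¹.
lx = m⁻²·cd.
So lx⁻¹ = m²·cd⁻¹.
Combining: Pa·T·lx⁻¹ = (kg·m⁻¹·s⁻²) · (kg·s⁻²·A⁻¹) · (m²·cd⁻¹) = kg²·m·s⁻⁴·A⁻¹·cd⁻¹.
The exponent of A is -1.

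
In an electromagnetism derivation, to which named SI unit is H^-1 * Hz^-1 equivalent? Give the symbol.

H = kg·m²·s⁻²·A⁻².
So H⁻¹ = kg⁻¹·m⁻²·s²·A².
Hz = s⁻¹.
So Hz⁻¹ = s.
Combining: H⁻¹·Hz⁻¹ = (kg⁻¹·m⁻²·s²·A²) · s = kg⁻¹·m⁻²·s³·A².
kg⁻¹·m⁻²·s³·A² is the base-SI form of the siemens.

S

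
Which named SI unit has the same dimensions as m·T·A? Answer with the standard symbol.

T = Wb/m² (flux density = flux per area),
    = kg·s⁻²·A⁻¹.
Combining: m·T·A = m · (kg·s⁻²·A⁻¹) · A = kg·m·s⁻².
kg·m·s⁻² is the base-SI form of the newton.

N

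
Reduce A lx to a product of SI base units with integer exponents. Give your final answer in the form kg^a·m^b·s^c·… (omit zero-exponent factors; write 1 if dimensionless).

lx = lm/m² (illuminance = luminous flux per area),
    = m⁻²·cd.
Combining: A·lx = A · (m⁻²·cd) = m⁻²·A·cd.

m⁻²·A·cd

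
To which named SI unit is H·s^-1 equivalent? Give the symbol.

Ω

H = Wb/A (inductance = flux per current),
    = kg·m²·s⁻²·A⁻².
Combining: H·s⁻¹ = (kg·m²·s⁻²·A⁻²) · s⁻¹ = kg·m²·s⁻³·A⁻².
kg·m²·s⁻³·A⁻² is the base-SI form of the ohm.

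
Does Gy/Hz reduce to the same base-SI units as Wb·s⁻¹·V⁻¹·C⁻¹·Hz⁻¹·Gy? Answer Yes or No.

Left side:
  Hz = s⁻¹.
  So Hz⁻¹ = s.
  Gy = m²·s⁻².
  Combining: Hz⁻¹·Gy = s · (m²·s⁻²) = m²·s⁻¹.
Right side:
  Wb = V·s (flux: a volt is a weber per second),
      = kg·m²·s⁻²·A⁻¹.
  V = W/A (potential = power per current),
      = kg·m²·s⁻³·A⁻¹.
  So V⁻¹ = kg⁻¹·m⁻²·s³·A.
  C = A·s = s·A (charge = current × time).
  So C⁻¹ = s⁻¹·A⁻¹.
  Hz = 1/s = s⁻¹ (frequency is cycles per second).
  So Hz⁻¹ = s.
  Gy = J/kg (absorbed dose = energy per mass),
      = m²·s⁻².
  Combining: Wb·s⁻¹·V⁻¹·C⁻¹·Hz⁻¹·Gy = (kg·m²·s⁻²·A⁻¹) · s⁻¹ · (kg⁻¹·m⁻²·s³·A) · (s⁻¹·A⁻¹) · s · (m²·s⁻²) = m²·s⁻²·A⁻¹.
Left is m²·s⁻¹; right is m²·s⁻²·A⁻¹ — different.

No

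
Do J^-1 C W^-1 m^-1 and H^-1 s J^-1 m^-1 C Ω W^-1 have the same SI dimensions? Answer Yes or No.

Yes

Left side:
  J = N·m (work = force × distance),
      = kg·m²·s⁻².
  So J⁻¹ = kg⁻¹·m⁻²·s².
  C = A·s = s·A (charge = current × time).
  W = J/s (power = energy per time),
      = kg·m²·s⁻³.
  So W⁻¹ = kg⁻¹·m⁻²·s³.
  Combining: J⁻¹·C·W⁻¹·m⁻¹ = (kg⁻¹·m⁻²·s²) · (s·A) · (kg⁻¹·m⁻²·s³) · m⁻¹ = kg⁻²·m⁻⁵·s⁶·A.
Right side:
  H = Wb/A (inductance = flux per current),
      = kg·m²·s⁻²·A⁻².
  So H⁻¹ = kg⁻¹·m⁻²·s²·A².
  J = N·m (work = force × distance),
      = kg·m²·s⁻².
  So J⁻¹ = kg⁻¹·m⁻²·s².
  C = A·s = s·A (charge = current × time).
  Ω = V/A (resistance = voltage per current),
      = kg·m²·s⁻³·A⁻².
  W = J/s (power = energy per time),
      = kg·m²·s⁻³.
  So W⁻¹ = kg⁻¹·m⁻²·s³.
  Combining: H⁻¹·s·J⁻¹·m⁻¹·C·Ω·W⁻¹ = (kg⁻¹·m⁻²·s²·A²) · s · (kg⁻¹·m⁻²·s²) · m⁻¹ · (s·A) · (kg·m²·s⁻³·A⁻²) · (kg⁻¹·m⁻²·s³) = kg⁻²·m⁻⁵·s⁶·A.
Both reduce to kg⁻²·m⁻⁵·s⁶·A.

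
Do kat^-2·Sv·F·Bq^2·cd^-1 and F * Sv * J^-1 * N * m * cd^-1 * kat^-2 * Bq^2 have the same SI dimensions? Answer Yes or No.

Yes

Left side:
  kat = mol/s = s⁻¹·mol (catalytic activity).
  So kat⁻² = s²·mol⁻².
  Sv = J/kg (equivalent dose = energy per mass),
      = m²·s⁻².
  F = C/V (capacitance = charge per voltage),
      = A·s/(kg·m²·s⁻³·A⁻¹) (substituting C and V),
      = kg⁻¹·m⁻²·s⁴·A².
  Bq = 1/s = s⁻¹ (activity is decays per second).
  So Bq² = s⁻².
  Combining: kat⁻²·Sv·F·Bq²·cd⁻¹ = (s²·mol⁻²) · (m²·s⁻²) · (kg⁻¹·m⁻²·s⁴·A²) · s⁻² · cd⁻¹ = kg⁻¹·s²·A²·mol⁻²·cd⁻¹.
Right side:
  F = C/V (capacitance = charge per voltage),
      = A·s/(kg·m²·s⁻³·A⁻¹) (substituting C and V),
      = kg⁻¹·m⁻²·s⁴·A².
  Sv = J/kg (equivalent dose = energy per mass),
      = m²·s⁻².
  J = N·m (work = force × distance),
      = kg·m²·s⁻².
  So J⁻¹ = kg⁻¹·m⁻²·s².
  N = kg·m/s² = kg·m·s⁻² (force = mass × acceleration).
  kat = mol/s = s⁻¹·mol (catalytic activity).
  So kat⁻² = s²·mol⁻².
  Bq = 1/s = s⁻¹ (activity is decays per second).
  So Bq² = s⁻².
  Combining: F·Sv·J⁻¹·N·m·cd⁻¹·kat⁻²·Bq² = (kg⁻¹·m⁻²·s⁴·A²) · (m²·s⁻²) · (kg⁻¹·m⁻²·s²) · (kg·m·s⁻²) · m · cd⁻¹ · (s²·mol⁻²) · s⁻² = kg⁻¹·s²·A²·mol⁻²·cd⁻¹.
Both reduce to kg⁻¹·s²·A²·mol⁻²·cd⁻¹.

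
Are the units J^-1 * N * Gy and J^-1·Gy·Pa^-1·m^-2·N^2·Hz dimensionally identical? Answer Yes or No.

Left side:
  J = N·m (work = force × distance),
      = kg·m²·s⁻².
  So J⁻¹ = kg⁻¹·m⁻²·s².
  N = kg·m/s² = kg·m·s⁻² (force = mass × acceleration).
  Gy = J/kg (absorbed dose = energy per mass),
      = m²·s⁻².
  Combining: J⁻¹·N·Gy = (kg⁻¹·m⁻²·s²) · (kg·m·s⁻²) · (m²·s⁻²) = m·s⁻².
Right side:
  J = N·m (work = force × distance),
      = kg·m²·s⁻².
  So J⁻¹ = kg⁻¹·m⁻²·s².
  Gy = J/kg (absorbed dose = energy per mass),
      = m²·s⁻².
  Pa = N/m² (pressure = force per area),
      = kg·m⁻¹·s⁻².
  So Pa⁻¹ = kg⁻¹·m·s².
  N = kg·m/s² = kg·m·s⁻² (force = mass × acceleration).
  So N² = kg²·m²·s⁻⁴.
  Hz = 1/s = s⁻¹ (frequency is cycles per second).
  Combining: J⁻¹·Gy·Pa⁻¹·m⁻²·N²·Hz = (kg⁻¹·m⁻²·s²) · (m²·s⁻²) · (kg⁻¹·m·s²) · m⁻² · (kg²·m²·s⁻⁴) · s⁻¹ = m·s⁻³.
Left is m·s⁻²; right is m·s⁻³ — different.

No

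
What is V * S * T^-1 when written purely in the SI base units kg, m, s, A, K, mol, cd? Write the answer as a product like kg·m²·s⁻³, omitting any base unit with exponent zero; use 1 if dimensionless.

kg⁻¹·s²·A²

V = kg·m²·s⁻³·A⁻¹.
S = kg⁻¹·m⁻²·s³·A².
T = kg·s⁻²·A⁻¹.
So T⁻¹ = kg⁻¹·s²·A.
Combining: V·S·T⁻¹ = (kg·m²·s⁻³·A⁻¹) · (kg⁻¹·m⁻²·s³·A²) · (kg⁻¹·s²·A) = kg⁻¹·s²·A².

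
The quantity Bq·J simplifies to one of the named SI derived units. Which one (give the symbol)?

Bq = 1/s = s⁻¹ (activity is decays per second).
J = N·m (work = force × distance),
    = kg·m²·s⁻².
Combining: Bq·J = s⁻¹ · (kg·m²·s⁻²) = kg·m²·s⁻³.
kg·m²·s⁻³ is the base-SI form of the watt.

W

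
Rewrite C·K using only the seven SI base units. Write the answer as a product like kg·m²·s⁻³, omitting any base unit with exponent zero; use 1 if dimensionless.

C = A·s = s·A (charge = current × time).
Combining: C·K = (s·A) · K = s·A·K.

s·A·K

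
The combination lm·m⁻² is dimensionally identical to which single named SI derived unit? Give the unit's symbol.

lm = cd.
Combining: lm·m⁻² = cd · m⁻² = m⁻²·cd.
m⁻²·cd is the base-SI form of the lux.

lx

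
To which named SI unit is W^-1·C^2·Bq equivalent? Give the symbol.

F

W = J/s (power = energy per time),
    = kg·m²·s⁻³.
So W⁻¹ = kg⁻¹·m⁻²·s³.
C = A·s = s·A (charge = current × time).
So C² = s²·A².
Bq = 1/s = s⁻¹ (activity is decays per second).
Combining: W⁻¹·C²·Bq = (kg⁻¹·m⁻²·s³) · (s²·A²) · s⁻¹ = kg⁻¹·m⁻²·s⁴·A².
kg⁻¹·m⁻²·s⁴·A² is the base-SI form of the farad.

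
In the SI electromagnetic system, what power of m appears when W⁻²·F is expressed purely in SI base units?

W = kg·m²·s⁻³.
So W⁻² = kg⁻²·m⁻⁴·s⁶.
F = kg⁻¹·m⁻²·s⁴·A².
Combining: W⁻²·F = (kg⁻²·m⁻⁴·s⁶) · (kg⁻¹·m⁻²·s⁴·A²) = kg⁻³·m⁻⁶·s¹⁰·A².
The exponent of m is -6.

-6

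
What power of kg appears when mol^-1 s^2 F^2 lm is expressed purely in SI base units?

F = C/V (capacitance = charge per voltage),
    = A·s/(kg·m²·s⁻³·A⁻¹) (substituting C and V),
    = kg⁻¹·m⁻²·s⁴·A².
So F² = kg⁻²·m⁻⁴·s⁸·A⁴.
lm = cd·sr = cd (luminous flux; sr is dimensionless).
Combining: mol⁻¹·s²·F²·lm = mol⁻¹ · s² · (kg⁻²·m⁻⁴·s⁸·A⁴) · cd = kg⁻²·m⁻⁴·s¹⁰·A⁴·mol⁻¹·cd.
The exponent of kg is -2.

-2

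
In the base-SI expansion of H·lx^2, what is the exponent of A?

H = Wb/A (inductance = flux per current),
    = kg·m²·s⁻²·A⁻².
lx = lm/m² (illuminance = luminous flux per area),
    = m⁻²·cd.
So lx² = m⁻⁴·cd².
Combining: H·lx² = (kg·m²·s⁻²·A⁻²) · (m⁻⁴·cd²) = kg·m⁻²·s⁻²·A⁻²·cd².
The exponent of A is -2.

-2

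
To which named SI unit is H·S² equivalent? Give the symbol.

H = Wb/A (inductance = flux per current),
    = kg·m²·s⁻²·A⁻².
S = 1/Ω (conductance is reciprocal resistance),
    = kg⁻¹·m⁻²·s³·A².
So S² = kg⁻²·m⁻⁴·s⁶·A⁴.
Combining: H·S² = (kg·m²·s⁻²·A⁻²) · (kg⁻²·m⁻⁴·s⁶·A⁴) = kg⁻¹·m⁻²·s⁴·A².
kg⁻¹·m⁻²·s⁴·A² is the base-SI form of the farad.

F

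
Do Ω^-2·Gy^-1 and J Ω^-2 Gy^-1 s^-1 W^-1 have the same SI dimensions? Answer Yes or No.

Yes

Left side:
  Ω = kg·m²·s⁻³·A⁻².
  So Ω⁻² = kg⁻²·m⁻⁴·s⁶·A⁴.
  Gy = m²·s⁻².
  So Gy⁻¹ = m⁻²·s².
  Combining: Ω⁻²·Gy⁻¹ = (kg⁻²·m⁻⁴·s⁶·A⁴) · (m⁻²·s²) = kg⁻²·m⁻⁶·s⁸·A⁴.
Right side:
  J = N·m (work = force × distance),
      = kg·m²·s⁻².
  Ω = V/A (resistance = voltage per current),
      = kg·m²·s⁻³·A⁻².
  So Ω⁻² = kg⁻²·m⁻⁴·s⁶·A⁴.
  Gy = J/kg (absorbed dose = energy per mass),
      = m²·s⁻².
  So Gy⁻¹ = m⁻²·s².
  W = J/s (power = energy per time),
      = kg·m²·s⁻³.
  So W⁻¹ = kg⁻¹·m⁻²·s³.
  Combining: J·Ω⁻²·Gy⁻¹·s⁻¹·W⁻¹ = (kg·m²·s⁻²) · (kg⁻²·m⁻⁴·s⁶·A⁴) · (m⁻²·s²) · s⁻¹ · (kg⁻¹·m⁻²·s³) = kg⁻²·m⁻⁶·s⁸·A⁴.
Both reduce to kg⁻²·m⁻⁶·s⁸·A⁴.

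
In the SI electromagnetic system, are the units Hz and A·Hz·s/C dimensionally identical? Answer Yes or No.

Yes

Left side:
  Hz = 1/s = s⁻¹ (frequency is cycles per second).
Right side:
  Hz = 1/s = s⁻¹ (frequency is cycles per second).
  C = A·s = s·A (charge = current × time).
  So C⁻¹ = s⁻¹·A⁻¹.
  Combining: A·Hz·C⁻¹·s = A · s⁻¹ · (s⁻¹·A⁻¹) · s = s⁻¹.
Both reduce to s⁻¹.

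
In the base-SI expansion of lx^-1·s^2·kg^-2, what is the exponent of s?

2

lx = lm/m² (illuminance = luminous flux per area),
    = m⁻²·cd.
So lx⁻¹ = m²·cd⁻¹.
Combining: lx⁻¹·s²·kg⁻² = (m²·cd⁻¹) · s² · kg⁻² = kg⁻²·m²·s²·cd⁻¹.
The exponent of s is 2.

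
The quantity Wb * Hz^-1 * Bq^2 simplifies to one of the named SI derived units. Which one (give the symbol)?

V

Wb = V·s (flux: a volt is a weber per second),
    = kg·m²·s⁻²·A⁻¹.
Hz = 1/s = s⁻¹ (frequency is cycles per second).
So Hz⁻¹ = s.
Bq = 1/s = s⁻¹ (activity is decays per second).
So Bq² = s⁻².
Combining: Wb·Hz⁻¹·Bq² = (kg·m²·s⁻²·A⁻¹) · s · s⁻² = kg·m²·s⁻³·A⁻¹.
kg·m²·s⁻³·A⁻¹ is the base-SI form of the volt.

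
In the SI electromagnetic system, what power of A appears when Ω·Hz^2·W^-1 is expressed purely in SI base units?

Ω = kg·m²·s⁻³·A⁻².
Hz = s⁻¹.
So Hz² = s⁻².
W = kg·m²·s⁻³.
So W⁻¹ = kg⁻¹·m⁻²·s³.
Combining: Ω·Hz²·W⁻¹ = (kg·m²·s⁻³·A⁻²) · s⁻² · (kg⁻¹·m⁻²·s³) = s⁻²·A⁻².
The exponent of A is -2.

-2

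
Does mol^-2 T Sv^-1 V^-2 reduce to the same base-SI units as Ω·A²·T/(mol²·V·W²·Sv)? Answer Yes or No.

No

Left side:
  T = kg·s⁻²·A⁻¹.
  Sv = m²·s⁻².
  So Sv⁻¹ = m⁻²·s².
  V = kg·m²·s⁻³·A⁻¹.
  So V⁻² = kg⁻²·m⁻⁴·s⁶·A².
  Combining: mol⁻²·T·Sv⁻¹·V⁻² = mol⁻² · (kg·s⁻²·A⁻¹) · (m⁻²·s²) · (kg⁻²·m⁻⁴·s⁶·A²) = kg⁻¹·m⁻⁶·s⁶·A·mol⁻².
Right side:
  V = W/A (potential = power per current),
      = kg·m²·s⁻³·A⁻¹.
  So V⁻¹ = kg⁻¹·m⁻²·s³·A.
  Ω = V/A (resistance = voltage per current),
      = kg·m²·s⁻³·A⁻².
  W = J/s (power = energy per time),
      = kg·m²·s⁻³.
  So W⁻² = kg⁻²·m⁻⁴·s⁶.
  Sv = J/kg (equivalent dose = energy per mass),
      = m²·s⁻².
  So Sv⁻¹ = m⁻²·s².
  T = Wb/m² (flux density = flux per area),
      = kg·s⁻²·A⁻¹.
  Combining: mol⁻²·V⁻¹·Ω·W⁻²·Sv⁻¹·A²·T = mol⁻² · (kg⁻¹·m⁻²·s³·A) · (kg·m²·s⁻³·A⁻²) · (kg⁻²·m⁻⁴·s⁶) · (m⁻²·s²) · A² · (kg·s⁻²·A⁻¹) = kg⁻¹·m⁻⁶·s⁶·mol⁻².
Left is kg⁻¹·m⁻⁶·s⁶·A·mol⁻²; right is kg⁻¹·m⁻⁶·s⁶·mol⁻² — different.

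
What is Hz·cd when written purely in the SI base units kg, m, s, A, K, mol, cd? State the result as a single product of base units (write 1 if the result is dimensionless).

s⁻¹·cd

Hz = s⁻¹.
Combining: Hz·cd = s⁻¹ · cd = s⁻¹·cd.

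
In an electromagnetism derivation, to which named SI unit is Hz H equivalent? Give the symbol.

Ω

Hz = s⁻¹.
H = kg·m²·s⁻²·A⁻².
Combining: Hz·H = s⁻¹ · (kg·m²·s⁻²·A⁻²) = kg·m²·s⁻³·A⁻².
kg·m²·s⁻³·A⁻² is the base-SI form of the ohm.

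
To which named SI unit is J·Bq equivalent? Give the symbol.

W

J = N·m (work = force × distance),
    = kg·m²·s⁻².
Bq = 1/s = s⁻¹ (activity is decays per second).
Combining: J·Bq = (kg·m²·s⁻²) · s⁻¹ = kg·m²·s⁻³.
kg·m²·s⁻³ is the base-SI form of the watt.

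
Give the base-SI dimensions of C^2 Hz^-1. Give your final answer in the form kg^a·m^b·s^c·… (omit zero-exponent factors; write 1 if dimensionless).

C = A·s = s·A (charge = current × time).
So C² = s²·A².
Hz = 1/s = s⁻¹ (frequency is cycles per second).
So Hz⁻¹ = s.
Combining: C²·Hz⁻¹ = (s²·A²) · s = s³·A².

s³·A²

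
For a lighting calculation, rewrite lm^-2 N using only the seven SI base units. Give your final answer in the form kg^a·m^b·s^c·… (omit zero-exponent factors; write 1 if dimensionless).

lm = cd·sr = cd (luminous flux; sr is dimensionless).
So lm⁻² = cd⁻².
N = kg·m/s² = kg·m·s⁻² (force = mass × acceleration).
Combining: lm⁻²·N = cd⁻² · (kg·m·s⁻²) = kg·m·s⁻²·cd⁻².

kg·m·s⁻²·cd⁻²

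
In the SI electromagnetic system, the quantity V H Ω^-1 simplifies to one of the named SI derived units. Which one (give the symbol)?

V = W/A (potential = power per current),
    = kg·m²·s⁻³·A⁻¹.
H = Wb/A (inductance = flux per current),
    = kg·m²·s⁻²·A⁻².
Ω = V/A (resistance = voltage per current),
    = kg·m²·s⁻³·A⁻².
So Ω⁻¹ = kg⁻¹·m⁻²·s³·A².
Combining: V·H·Ω⁻¹ = (kg·m²·s⁻³·A⁻¹) · (kg·m²·s⁻²·A⁻²) · (kg⁻¹·m⁻²·s³·A²) = kg·m²·s⁻²·A⁻¹.
kg·m²·s⁻²·A⁻¹ is the base-SI form of the weber.

Wb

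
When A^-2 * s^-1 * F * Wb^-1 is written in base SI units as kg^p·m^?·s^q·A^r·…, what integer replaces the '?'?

-4

F = C/V (capacitance = charge per voltage),
    = A·s/(kg·m²·s⁻³·A⁻¹) (substituting C and V),
    = kg⁻¹·m⁻²·s⁴·A².
Wb = V·s (flux: a volt is a weber per second),
    = kg·m²·s⁻²·A⁻¹.
So Wb⁻¹ = kg⁻¹·m⁻²·s²·A.
Combining: A⁻²·s⁻¹·F·Wb⁻¹ = A⁻² · s⁻¹ · (kg⁻¹·m⁻²·s⁴·A²) · (kg⁻¹·m⁻²·s²·A) = kg⁻²·m⁻⁴·s⁵·A.
The exponent of m is -4.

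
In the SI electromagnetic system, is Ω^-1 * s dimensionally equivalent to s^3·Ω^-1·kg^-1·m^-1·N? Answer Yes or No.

Yes

Left side:
  Ω = kg·m²·s⁻³·A⁻².
  So Ω⁻¹ = kg⁻¹·m⁻²·s³·A².
  Combining: Ω⁻¹·s = (kg⁻¹·m⁻²·s³·A²) · s = kg⁻¹·m⁻²·s⁴·A².
Right side:
  Ω = V/A (resistance = voltage per current),
      = kg·m²·s⁻³·A⁻².
  So Ω⁻¹ = kg⁻¹·m⁻²·s³·A².
  N = kg·m/s² = kg·m·s⁻² (force = mass × acceleration).
  Combining: s³·Ω⁻¹·kg⁻¹·m⁻¹·N = s³ · (kg⁻¹·m⁻²·s³·A²) · kg⁻¹ · m⁻¹ · (kg·m·s⁻²) = kg⁻¹·m⁻²·s⁴·A².
Both reduce to kg⁻¹·m⁻²·s⁴·A².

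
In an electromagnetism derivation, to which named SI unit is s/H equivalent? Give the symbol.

H = kg·m²·s⁻²·A⁻².
So H⁻¹ = kg⁻¹·m⁻²·s²·A².
Combining: H⁻¹·s = (kg⁻¹·m⁻²·s²·A²) · s = kg⁻¹·m⁻²·s³·A².
kg⁻¹·m⁻²·s³·A² is the base-SI form of the siemens.

S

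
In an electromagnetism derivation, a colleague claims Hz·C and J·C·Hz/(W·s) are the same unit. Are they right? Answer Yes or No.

Yes

Left side:
  Hz = 1/s = s⁻¹ (frequency is cycles per second).
  C = A·s = s·A (charge = current × time).
  Combining: Hz·C = s⁻¹ · (s·A) = A.
Right side:
  J = N·m (work = force × distance),
      = kg·m²·s⁻².
  W = J/s (power = energy per time),
      = kg·m²·s⁻³.
  So W⁻¹ = kg⁻¹·m⁻²·s³.
  C = A·s = s·A (charge = current × time).
  Hz = 1/s = s⁻¹ (frequency is cycles per second).
  Combining: J·W⁻¹·s⁻¹·C·Hz = (kg·m²·s⁻²) · (kg⁻¹·m⁻²·s³) · s⁻¹ · (s·A) · s⁻¹ = A.
Both reduce to A.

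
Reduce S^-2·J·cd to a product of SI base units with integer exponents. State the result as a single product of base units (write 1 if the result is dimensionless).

kg³·m⁶·s⁻⁸·A⁻⁴·cd

S = 1/Ω (conductance is reciprocal resistance),
    = kg⁻¹·m⁻²·s³·A².
So S⁻² = kg²·m⁴·s⁻⁶·A⁻⁴.
J = N·m (work = force × distance),
    = kg·m²·s⁻².
Combining: S⁻²·J·cd = (kg²·m⁴·s⁻⁶·A⁻⁴) · (kg·m²·s⁻²) · cd = kg³·m⁶·s⁻⁸·A⁻⁴·cd.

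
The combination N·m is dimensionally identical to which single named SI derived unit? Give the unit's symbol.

N = kg·m·s⁻².
Combining: N·m = (kg·m·s⁻²) · m = kg·m²·s⁻².
kg·m²·s⁻² is the base-SI form of the joule.

J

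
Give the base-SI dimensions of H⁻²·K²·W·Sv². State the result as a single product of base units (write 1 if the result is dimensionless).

kg⁻¹·m²·s⁻³·A⁴·K²

H = Wb/A (inductance = flux per current),
    = kg·m²·s⁻²·A⁻².
So H⁻² = kg⁻²·m⁻⁴·s⁴·A⁴.
W = J/s (power = energy per time),
    = kg·m²·s⁻³.
Sv = J/kg (equivalent dose = energy per mass),
    = m²·s⁻².
So Sv² = m⁴·s⁻⁴.
Combining: H⁻²·K²·W·Sv² = (kg⁻²·m⁻⁴·s⁴·A⁴) · K² · (kg·m²·s⁻³) · (m⁴·s⁻⁴) = kg⁻¹·m²·s⁻³·A⁴·K².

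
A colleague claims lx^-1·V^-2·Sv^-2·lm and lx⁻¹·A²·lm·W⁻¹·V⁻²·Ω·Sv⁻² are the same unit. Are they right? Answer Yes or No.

Left side:
  lx = m⁻²·cd.
  So lx⁻¹ = m²·cd⁻¹.
  V = kg·m²·s⁻³·A⁻¹.
  So V⁻² = kg⁻²·m⁻⁴·s⁶·A².
  Sv = m²·s⁻².
  So Sv⁻² = m⁻⁴·s⁴.
  lm = cd.
  Combining: lx⁻¹·V⁻²·Sv⁻²·lm = (m²·cd⁻¹) · (kg⁻²·m⁻⁴·s⁶·A²) · (m⁻⁴·s⁴) · cd = kg⁻²·m⁻⁶·s¹⁰·A².
Right side:
  lx = lm/m² (illuminance = luminous flux per area),
      = m⁻²·cd.
  So lx⁻¹ = m²·cd⁻¹.
  lm = cd·sr = cd (luminous flux; sr is dimensionless).
  W = J/s (power = energy per time),
      = kg·m²·s⁻³.
  So W⁻¹ = kg⁻¹·m⁻²·s³.
  V = W/A (potential = power per current),
      = kg·m²·s⁻³·A⁻¹.
  So V⁻² = kg⁻²·m⁻⁴·s⁶·A².
  Ω = V/A (resistance = voltage per current),
      = kg·m²·s⁻³·A⁻².
  Sv = J/kg (equivalent dose = energy per mass),
      = m²·s⁻².
  So Sv⁻² = m⁻⁴·s⁴.
  Combining: lx⁻¹·A²·lm·W⁻¹·V⁻²·Ω·Sv⁻² = (m²·cd⁻¹) · A² · cd · (kg⁻¹·m⁻²·s³) · (kg⁻²·m⁻⁴·s⁶·A²) · (kg·m²·s⁻³·A⁻²) · (m⁻⁴·s⁴) = kg⁻²·m⁻⁶·s¹⁰·A².
Both reduce to kg⁻²·m⁻⁶·s¹⁰·A².

Yes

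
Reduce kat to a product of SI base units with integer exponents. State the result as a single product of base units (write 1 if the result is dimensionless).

s⁻¹·mol

kat = s⁻¹·mol.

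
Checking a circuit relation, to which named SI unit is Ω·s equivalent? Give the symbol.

Ω = V/A (resistance = voltage per current),
    = kg·m²·s⁻³·A⁻².
Combining: Ω·s = (kg·m²·s⁻³·A⁻²) · s = kg·m²·s⁻²·A⁻².
kg·m²·s⁻²·A⁻² is the base-SI form of the henry.

H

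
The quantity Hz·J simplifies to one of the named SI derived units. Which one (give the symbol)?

Hz = s⁻¹.
J = kg·m²·s⁻².
Combining: Hz·J = s⁻¹ · (kg·m²·s⁻²) = kg·m²·s⁻³.
kg·m²·s⁻³ is the base-SI form of the watt.

W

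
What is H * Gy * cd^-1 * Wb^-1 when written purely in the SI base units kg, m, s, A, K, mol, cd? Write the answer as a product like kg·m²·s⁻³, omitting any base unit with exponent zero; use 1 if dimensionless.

H = kg·m²·s⁻²·A⁻².
Gy = m²·s⁻².
Wb = kg·m²·s⁻²·A⁻¹.
So Wb⁻¹ = kg⁻¹·m⁻²·s²·A.
Combining: H·Gy·cd⁻¹·Wb⁻¹ = (kg·m²·s⁻²·A⁻²) · (m²·s⁻²) · cd⁻¹ · (kg⁻¹·m⁻²·s²·A) = m²·s⁻²·A⁻¹·cd⁻¹.

m²·s⁻²·A⁻¹·cd⁻¹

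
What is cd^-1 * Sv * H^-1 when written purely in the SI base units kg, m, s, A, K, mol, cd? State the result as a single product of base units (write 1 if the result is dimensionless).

kg⁻¹·A²·cd⁻¹

Sv = m²·s⁻².
H = kg·m²·s⁻²·A⁻².
So H⁻¹ = kg⁻¹·m⁻²·s²·A².
Combining: cd⁻¹·Sv·H⁻¹ = cd⁻¹ · (m²·s⁻²) · (kg⁻¹·m⁻²·s²·A²) = kg⁻¹·A²·cd⁻¹.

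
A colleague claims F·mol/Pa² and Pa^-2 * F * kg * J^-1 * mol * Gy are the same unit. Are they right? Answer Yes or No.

Yes

Left side:
  F = C/V (capacitance = charge per voltage),
      = A·s/(kg·m²·s⁻³·A⁻¹) (substituting C and V),
      = kg⁻¹·m⁻²·s⁴·A².
  Pa = N/m² (pressure = force per area),
      = kg·m⁻¹·s⁻².
  So Pa⁻² = kg⁻²·m²·s⁴.
  Combining: F·Pa⁻²·mol = (kg⁻¹·m⁻²·s⁴·A²) · (kg⁻²·m²·s⁴) · mol = kg⁻³·s⁸·A²·mol.
Right side:
  Pa = kg·m⁻¹·s⁻².
  So Pa⁻² = kg⁻²·m²·s⁴.
  F = kg⁻¹·m⁻²·s⁴·A².
  J = kg·m²·s⁻².
  So J⁻¹ = kg⁻¹·m⁻²·s².
  Gy = m²·s⁻².
  Combining: Pa⁻²·F·kg·J⁻¹·mol·Gy = (kg⁻²·m²·s⁴) · (kg⁻¹·m⁻²·s⁴·A²) · kg · (kg⁻¹·m⁻²·s²) · mol · (m²·s⁻²) = kg⁻³·s⁸·A²·mol.
Both reduce to kg⁻³·s⁸·A²·mol.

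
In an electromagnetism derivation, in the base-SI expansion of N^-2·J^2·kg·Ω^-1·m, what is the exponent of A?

2

N = kg·m·s⁻².
So N⁻² = kg⁻²·m⁻²·s⁴.
J = kg·m²·s⁻².
So J² = kg²·m⁴·s⁻⁴.
Ω = kg·m²·s⁻³·A⁻².
So Ω⁻¹ = kg⁻¹·m⁻²·s³·A².
Combining: N⁻²·J²·kg·Ω⁻¹·m = (kg⁻²·m⁻²·s⁴) · (kg²·m⁴·s⁻⁴) · kg · (kg⁻¹·m⁻²·s³·A²) · m = m·s³·A².
The exponent of A is 2.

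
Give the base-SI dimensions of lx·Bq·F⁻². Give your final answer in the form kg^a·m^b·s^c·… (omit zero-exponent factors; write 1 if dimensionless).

kg²·m²·s⁻⁹·A⁻⁴·cd

lx = lm/m² (illuminance = luminous flux per area),
    = m⁻²·cd.
Bq = 1/s = s⁻¹ (activity is decays per second).
F = C/V (capacitance = charge per voltage),
    = A·s/(kg·m²·s⁻³·A⁻¹) (substituting C and V),
    = kg⁻¹·m⁻²·s⁴·A².
So F⁻² = kg²·m⁴·s⁻⁸·A⁻⁴.
Combining: lx·Bq·F⁻² = (m⁻²·cd) · s⁻¹ · (kg²·m⁴·s⁻⁸·A⁻⁴) = kg²·m²·s⁻⁹·A⁻⁴·cd.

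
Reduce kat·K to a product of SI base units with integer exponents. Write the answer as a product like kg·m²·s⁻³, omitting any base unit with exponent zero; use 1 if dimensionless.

s⁻¹·K·mol

kat = mol/s = s⁻¹·mol (catalytic activity).
Combining: kat·K = (s⁻¹·mol) · K = s⁻¹·K·mol.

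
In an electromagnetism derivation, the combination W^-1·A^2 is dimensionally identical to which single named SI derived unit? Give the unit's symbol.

S

W = kg·m²·s⁻³.
So W⁻¹ = kg⁻¹·m⁻²·s³.
Combining: W⁻¹·A² = (kg⁻¹·m⁻²·s³) · A² = kg⁻¹·m⁻²·s³·A².
kg⁻¹·m⁻²·s³·A² is the base-SI form of the siemens.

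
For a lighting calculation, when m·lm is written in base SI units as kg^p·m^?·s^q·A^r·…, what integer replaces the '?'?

1

lm = cd.
Combining: m·lm = m · cd = m·cd.
The exponent of m is 1.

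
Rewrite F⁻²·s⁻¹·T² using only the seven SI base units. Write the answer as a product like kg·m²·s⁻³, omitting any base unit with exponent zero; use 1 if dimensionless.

F = C/V (capacitance = charge per voltage),
    = A·s/(kg·m²·s⁻³·A⁻¹) (substituting C and V),
    = kg⁻¹·m⁻²·s⁴·A².
So F⁻² = kg²·m⁴·s⁻⁸·A⁻⁴.
T = Wb/m² (flux density = flux per area),
    = kg·s⁻²·A⁻¹.
So T² = kg²·s⁻⁴·A⁻².
Combining: F⁻²·s⁻¹·T² = (kg²·m⁴·s⁻⁸·A⁻⁴) · s⁻¹ · (kg²·s⁻⁴·A⁻²) = kg⁴·m⁴·s⁻¹³·A⁻⁶.

kg⁴·m⁴·s⁻¹³·A⁻⁶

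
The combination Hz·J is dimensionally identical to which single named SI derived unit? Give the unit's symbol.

W

Hz = 1/s = s⁻¹ (frequency is cycles per second).
J = N·m (work = force × distance),
    = kg·m²·s⁻².
Combining: Hz·J = s⁻¹ · (kg·m²·s⁻²) = kg·m²·s⁻³.
kg·m²·s⁻³ is the base-SI form of the watt.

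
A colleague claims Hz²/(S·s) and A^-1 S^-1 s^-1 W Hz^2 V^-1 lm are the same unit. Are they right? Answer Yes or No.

Left side:
  S = 1/Ω (conductance is reciprocal resistance),
      = kg⁻¹·m⁻²·s³·A².
  So S⁻¹ = kg·m²·s⁻³·A⁻².
  Hz = 1/s = s⁻¹ (frequency is cycles per second).
  So Hz² = s⁻².
  Combining: S⁻¹·s⁻¹·Hz² = (kg·m²·s⁻³·A⁻²) · s⁻¹ · s⁻² = kg·m²·s⁻⁶·A⁻².
Right side:
  S = kg⁻¹·m⁻²·s³·A².
  So S⁻¹ = kg·m²·s⁻³·A⁻².
  W = kg·m²·s⁻³.
  Hz = s⁻¹.
  So Hz² = s⁻².
  V = kg·m²·s⁻³·A⁻¹.
  So V⁻¹ = kg⁻¹·m⁻²·s³·A.
  lm = cd.
  Combining: A⁻¹·S⁻¹·s⁻¹·W·Hz²·V⁻¹·lm = A⁻¹ · (kg·m²·s⁻³·A⁻²) · s⁻¹ · (kg·m²·s⁻³) · s⁻² · (kg⁻¹·m⁻²·s³·A) · cd = kg·m²·s⁻⁶·A⁻²·cd.
Left is kg·m²·s⁻⁶·A⁻²; right is kg·m²·s⁻⁶·A⁻²·cd — different.

No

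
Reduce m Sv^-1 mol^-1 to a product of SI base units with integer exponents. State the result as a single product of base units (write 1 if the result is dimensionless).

m⁻¹·s²·mol⁻¹

Sv = J/kg (equivalent dose = energy per mass),
    = m²·s⁻².
So Sv⁻¹ = m⁻²·s².
Combining: m·Sv⁻¹·mol⁻¹ = m · (m⁻²·s²) · mol⁻¹ = m⁻¹·s²·mol⁻¹.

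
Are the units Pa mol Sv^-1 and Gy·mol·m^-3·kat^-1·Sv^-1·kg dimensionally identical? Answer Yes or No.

No

Left side:
  Pa = N/m² (pressure = force per area),
      = kg·m⁻¹·s⁻².
  Sv = J/kg (equivalent dose = energy per mass),
      = m²·s⁻².
  So Sv⁻¹ = m⁻²·s².
  Combining: Pa·mol·Sv⁻¹ = (kg·m⁻¹·s⁻²) · mol · (m⁻²·s²) = kg·m⁻³·mol.
Right side:
  Gy = m²·s⁻².
  kat = s⁻¹·mol.
  So kat⁻¹ = s·mol⁻¹.
  Sv = m²·s⁻².
  So Sv⁻¹ = m⁻²·s².
  Combining: Gy·mol·m⁻³·kat⁻¹·Sv⁻¹·kg = (m²·s⁻²) · mol · m⁻³ · (s·mol⁻¹) · (m⁻²·s²) · kg = kg·m⁻³·s.
Left is kg·m⁻³·mol; right is kg·m⁻³·s — different.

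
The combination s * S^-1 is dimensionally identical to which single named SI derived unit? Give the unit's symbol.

S = kg⁻¹·m⁻²·s³·A².
So S⁻¹ = kg·m²·s⁻³·A⁻².
Combining: s·S⁻¹ = s · (kg·m²·s⁻³·A⁻²) = kg·m²·s⁻²·A⁻².
kg·m²·s⁻²·A⁻² is the base-SI form of the henry.

H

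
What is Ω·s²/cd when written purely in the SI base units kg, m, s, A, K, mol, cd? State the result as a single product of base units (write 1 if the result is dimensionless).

kg·m²·s⁻¹·A⁻²·cd⁻¹

Ω = V/A (resistance = voltage per current),
    = kg·m²·s⁻³·A⁻².
Combining: cd⁻¹·Ω·s² = cd⁻¹ · (kg·m²·s⁻³·A⁻²) · s² = kg·m²·s⁻¹·A⁻²·cd⁻¹.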